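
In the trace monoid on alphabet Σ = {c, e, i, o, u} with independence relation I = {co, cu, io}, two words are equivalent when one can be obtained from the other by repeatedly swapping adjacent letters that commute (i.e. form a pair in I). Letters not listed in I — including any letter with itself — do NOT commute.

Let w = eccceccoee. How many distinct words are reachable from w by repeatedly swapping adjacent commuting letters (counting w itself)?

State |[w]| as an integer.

0(e) covers ∅
1(c) covers 0:e
2(c) covers 1:c
3(c) covers 2:c
4(e) covers 3:c
5(c) covers 4:e
6(c) covers 5:c
7(o) covers 4:e
8(e) covers 6:c, 7:o
9(e) covers 8:e
floor of heap: 0:e
completions by unplaced set U, small U first (add the entries for U minus each lowest piece of U):
  |U|=1: {9}:1
  |U|=2: {8,9}:1
  |U|=3: {6,8,9}:1  {7,8,9}:1
  |U|=4: {5,6,8,9}:1  {6,7,8,9}:2
  |U|=5: {5,6,7,8,9}:3
  |U|=6: {4,5,6,7,8,9}:3
  |U|=7: {3,4,5,6,7,8,9}:3
  |U|=8: {2,3,4,5,6,7,8,9}:3
  start at 0(e): 3

3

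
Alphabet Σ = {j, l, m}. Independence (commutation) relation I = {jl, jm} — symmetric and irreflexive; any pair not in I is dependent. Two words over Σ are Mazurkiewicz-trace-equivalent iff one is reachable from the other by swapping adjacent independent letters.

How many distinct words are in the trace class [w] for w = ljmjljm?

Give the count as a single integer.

0(l) covers ∅
1(j) covers ∅
2(m) covers 0:l
3(j) covers 1:j
4(l) covers 2:m
5(j) covers 3:j
6(m) covers 4:l
floor of heap: 0:l, 1:j
completions by unplaced set U, small U first (add the entries for U minus each lowest piece of U):
  |U|=1: {5}:1  {6}:1
  |U|=2: {3,5}:1  {4,6}:1  {5,6}:2
  |U|=3: {1,3,5}:1  {2,4,6}:1  {3,5,6}:3  {4,5,6}:3
  |U|=4: {0,2,4,6}:1  {1,3,5,6}:4  {2,4,5,6}:4  {3,4,5,6}:6
  |U|=5: {0,2,4,5,6}:5  {1,3,4,5,6}:10  {2,3,4,5,6}:10
  start at 0(l): 20
  start at 1(j): 15
sum over floor = 35

35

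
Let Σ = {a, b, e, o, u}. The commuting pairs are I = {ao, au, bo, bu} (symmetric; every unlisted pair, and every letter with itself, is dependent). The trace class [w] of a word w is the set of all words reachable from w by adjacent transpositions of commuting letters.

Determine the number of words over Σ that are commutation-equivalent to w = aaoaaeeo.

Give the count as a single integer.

piece 0:a — minimal
piece 1:a rests on {0:a}
piece 2:o — minimal
piece 3:a rests on {1:a}
piece 4:a rests on {3:a}
piece 5:e rests on {2:o, 4:a}
piece 6:e rests on {5:e}
piece 7:o rests on {6:e}
minimal pieces: {0:a, 2:o}
ways to finish when only these pieces remain (= sum over removing one remaining piece with nothing left below it):
  1 left: {7}→1
  2 left: {6,7}→1
  3 left: {5,6,7}→1
  4 left: {2,5,6,7}→1  {4,5,6,7}→1
  5 left: {2,4,5,6,7}→2  {3,4,5,6,7}→1
  6 left: {1,3,4,5,6,7}→1  {2,3,4,5,6,7}→3
  placing 0:a first → 4 extensions
  placing 2:o first → 1 extensions
total linear extensions = 5

5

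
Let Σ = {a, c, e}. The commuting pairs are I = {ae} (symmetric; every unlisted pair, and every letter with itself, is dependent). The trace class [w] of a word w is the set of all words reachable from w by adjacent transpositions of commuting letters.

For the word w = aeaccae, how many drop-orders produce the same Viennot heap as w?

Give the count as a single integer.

6

piece 0:a — minimal
piece 1:e — minimal
piece 2:a rests on {0:a}
piece 3:c rests on {1:e, 2:a}
piece 4:c rests on {3:c}
piece 5:a rests on {4:c}
piece 6:e rests on {4:c}
minimal pieces: {0:a, 1:e}
ways to finish when only these pieces remain (= sum over removing one remaining piece with nothing left below it):
  1 left: {5}→1  {6}→1
  2 left: {5,6}→2
  3 left: {4,5,6}→2
  4 left: {3,4,5,6}→2
  5 left: {1,3,4,5,6}→2  {2,3,4,5,6}→2
  placing 0:a first → 4 extensions
  placing 1:e first → 2 extensions
total linear extensions = 6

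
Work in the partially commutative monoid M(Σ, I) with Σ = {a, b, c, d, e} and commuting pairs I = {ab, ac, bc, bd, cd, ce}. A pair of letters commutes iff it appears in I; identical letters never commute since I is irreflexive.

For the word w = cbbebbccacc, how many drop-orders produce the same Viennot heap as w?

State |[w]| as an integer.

0(c) covers ∅
1(b) covers ∅
2(b) covers 1:b
3(e) covers 2:b
4(b) covers 3:e
5(b) covers 4:b
6(c) covers 0:c
7(c) covers 6:c
8(a) covers 3:e
9(c) covers 7:c
10(c) covers 9:c
floor of heap: 0:c, 1:b
completions by unplaced set U, small U first (add the entries for U minus each lowest piece of U):
  |U|=1: {5}:1  {8}:1  {10}:1
  |U|=2: {4,5}:1  {5,8}:2  {5,10}:2  {8,10}:2  {9,10}:1
  |U|=3: {4,5,8}:3  {4,5,10}:3  {5,8,10}:6  {5,9,10}:3  {7,9,10}:1  {8,9,10}:3
  |U|=4: {3,4,5,8}:3  {4,5,8,10}:12  {4,5,9,10}:6  {5,7,9,10}:4  {5,8,9,10}:12  {6,7,9,10}:1  {7,8,9,10}:4
  |U|=5: {0,6,7,9,10}:1  {2,3,4,5,8}:3  {3,4,5,8,10}:15  {4,5,7,9,10}:10  {4,5,8,9,10}:30  {5,6,7,9,10}:5  {5,7,8,9,10}:20  {6,7,8,9,10}:5
  |U|=6: {0,5,6,7,9,10}:6  {0,6,7,8,9,10}:6  {1,2,3,4,5,8}:3  {2,3,4,5,8,10}:18  {3,4,5,8,9,10}:45  {4,5,6,7,9,10}:15  {4,5,7,8,9,10}:60  {5,6,7,8,9,10}:30
  |U|=7: {0,4,5,6,7,9,10}:21  {0,5,6,7,8,9,10}:42  {1,2,3,4,5,8,10}:21  {2,3,4,5,8,9,10}:63  {3,4,5,7,8,9,10}:105  {4,5,6,7,8,9,10}:105
  |U|=8: {0,4,5,6,7,8,9,10}:168  {1,2,3,4,5,8,9,10}:84  {2,3,4,5,7,8,9,10}:168  {3,4,5,6,7,8,9,10}:210
  |U|=9: {0,3,4,5,6,7,8,9,10}:378  {1,2,3,4,5,7,8,9,10}:252  {2,3,4,5,6,7,8,9,10}:378
  start at 0(c): 630
  start at 1(b): 756
sum over floor = 1386

1386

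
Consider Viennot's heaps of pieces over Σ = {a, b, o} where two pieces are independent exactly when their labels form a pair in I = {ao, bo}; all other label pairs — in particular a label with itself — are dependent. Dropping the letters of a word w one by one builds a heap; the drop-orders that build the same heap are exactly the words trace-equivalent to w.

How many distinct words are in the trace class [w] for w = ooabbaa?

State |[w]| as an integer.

21

drop 0:o onto floor
drop 1:o onto {0:o}
drop 2:a onto floor
drop 3:b onto {2:a}
drop 4:b onto {3:b}
drop 5:a onto {4:b}
drop 6:a onto {5:a}
ground layer = {0:o, 2:a}
drop-orders for the pieces not yet dropped (sum over which currently-grounded one goes next):
  1 to go: {1} 1  {6} 1
  2 to go: {0,1} 1  {1,6} 2  {5,6} 1
  3 to go: {0,1,6} 3  {1,5,6} 3  {4,5,6} 1
  4 to go: {0,1,5,6} 6  {1,4,5,6} 4  {3,4,5,6} 1
  5 to go: {0,1,4,5,6} 10  {1,3,4,5,6} 5  {2,3,4,5,6} 1
  if 0:o drops first: 6 orders
  if 2:a drops first: 15 orders
heap linearizations: 21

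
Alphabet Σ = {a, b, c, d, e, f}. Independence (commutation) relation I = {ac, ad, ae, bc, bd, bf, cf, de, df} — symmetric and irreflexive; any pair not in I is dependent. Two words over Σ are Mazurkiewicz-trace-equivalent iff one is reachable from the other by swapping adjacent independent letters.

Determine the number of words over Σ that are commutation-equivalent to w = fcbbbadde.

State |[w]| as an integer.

#0=f has no predecessor
#1=c has no predecessor
#2=b has no predecessor
#3=b depends on [2:b]
#4=b depends on [3:b]
#5=a depends on [0:f, 4:b]
#6=d depends on [1:c]
#7=d depends on [6:d]
#8=e depends on [0:f, 1:c, 4:b]
sources: [0:f, 1:c, 2:b]
N(rest) = Σ N(rest − s) over sources s of rest; N(one piece) = 1:
  size 1 → [5]=1  [7]=1  [8]=1
  size 2 → [5,7]=2  [5,8]=2  [6,7]=1  [7,8]=2
  size 3 → [0,5,8]=2  [4,5,8]=2  [5,6,7]=3  [5,7,8]=6  [6,7,8]=3
  size 4 → [0,4,5,8]=4  [0,5,7,8]=8  [1,6,7,8]=3  [3,4,5,8]=2  [4,5,7,8]=8  [5,6,7,8]=12
  size 5 → [0,3,4,5,8]=6  [0,4,5,7,8]=20  [0,5,6,7,8]=20  [1,5,6,7,8]=15  [2,3,4,5,8]=2  [3,4,5,7,8]=10  [4,5,6,7,8]=20
  size 6 → [0,1,5,6,7,8]=35  [0,2,3,4,5,8]=8  [0,3,4,5,7,8]=36  [0,4,5,6,7,8]=60  [1,4,5,6,7,8]=35  [2,3,4,5,7,8]=12  [3,4,5,6,7,8]=30
  size 7 → [0,1,4,5,6,7,8]=130  [0,2,3,4,5,7,8]=56  [0,3,4,5,6,7,8]=126  [1,3,4,5,6,7,8]=65  [2,3,4,5,6,7,8]=42
  first=0(f) contributes 107
  first=1(c) contributes 224
  first=2(b) contributes 321
|[w]| = 652

652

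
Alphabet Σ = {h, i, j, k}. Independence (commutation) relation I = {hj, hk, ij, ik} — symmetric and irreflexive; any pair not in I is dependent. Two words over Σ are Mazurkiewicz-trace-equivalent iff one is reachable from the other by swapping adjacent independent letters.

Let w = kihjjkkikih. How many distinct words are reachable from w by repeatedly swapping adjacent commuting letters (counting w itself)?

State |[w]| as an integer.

462

piece 0:k — minimal
piece 1:i — minimal
piece 2:h rests on {1:i}
piece 3:j rests on {0:k}
piece 4:j rests on {3:j}
piece 5:k rests on {4:j}
piece 6:k rests on {5:k}
piece 7:i rests on {2:h}
piece 8:k rests on {6:k}
piece 9:i rests on {7:i}
piece 10:h rests on {9:i}
minimal pieces: {0:k, 1:i}
ways to finish when only these pieces remain (= sum over removing one remaining piece with nothing left below it):
  1 left: {8}→1  {10}→1
  2 left: {6,8}→1  {8,10}→2  {9,10}→1
  3 left: {5,6,8}→1  {6,8,10}→3  {7,9,10}→1  {8,9,10}→3
  4 left: {2,7,9,10}→1  {4,5,6,8}→1  {5,6,8,10}→4  {6,8,9,10}→6  {7,8,9,10}→4
  5 left: {1,2,7,9,10}→1  {2,7,8,9,10}→5  {3,4,5,6,8}→1  {4,5,6,8,10}→5  {5,6,8,9,10}→10  {6,7,8,9,10}→10
  6 left: {0,3,4,5,6,8}→1  {1,2,7,8,9,10}→6  {2,6,7,8,9,10}→15  {3,4,5,6,8,10}→6  {4,5,6,8,9,10}→15  {5,6,7,8,9,10}→20
  7 left: {0,3,4,5,6,8,10}→7  {1,2,6,7,8,9,10}→21  {2,5,6,7,8,9,10}→35  {3,4,5,6,8,9,10}→21  {4,5,6,7,8,9,10}→35
  8 left: {0,3,4,5,6,8,9,10}→28  {1,2,5,6,7,8,9,10}→56  {2,4,5,6,7,8,9,10}→70  {3,4,5,6,7,8,9,10}→56
  9 left: {0,3,4,5,6,7,8,9,10}→84  {1,2,4,5,6,7,8,9,10}→126  {2,3,4,5,6,7,8,9,10}→126
  placing 0:k first → 252 extensions
  placing 1:i first → 210 extensions
total linear extensions = 462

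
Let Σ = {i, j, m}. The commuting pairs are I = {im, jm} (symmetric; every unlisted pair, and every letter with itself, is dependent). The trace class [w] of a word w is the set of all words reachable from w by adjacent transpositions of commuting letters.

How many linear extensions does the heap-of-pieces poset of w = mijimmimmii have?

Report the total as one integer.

0(m) covers ∅
1(i) covers ∅
2(j) covers 1:i
3(i) covers 2:j
4(m) covers 0:m
5(m) covers 4:m
6(i) covers 3:i
7(m) covers 5:m
8(m) covers 7:m
9(i) covers 6:i
10(i) covers 9:i
floor of heap: 0:m, 1:i
completions by unplaced set U, small U first (add the entries for U minus each lowest piece of U):
  |U|=1: {8}:1  {10}:1
  |U|=2: {7,8}:1  {8,10}:2  {9,10}:1
  |U|=3: {5,7,8}:1  {6,9,10}:1  {7,8,10}:3  {8,9,10}:3
  |U|=4: {3,6,9,10}:1  {4,5,7,8}:1  {5,7,8,10}:4  {6,8,9,10}:4  {7,8,9,10}:6
  |U|=5: {0,4,5,7,8}:1  {2,3,6,9,10}:1  {3,6,8,9,10}:5  {4,5,7,8,10}:5  {5,7,8,9,10}:10  {6,7,8,9,10}:10
  |U|=6: {0,4,5,7,8,10}:6  {1,2,3,6,9,10}:1  {2,3,6,8,9,10}:6  {3,6,7,8,9,10}:15  {4,5,7,8,9,10}:15  {5,6,7,8,9,10}:20
  |U|=7: {0,4,5,7,8,9,10}:21  {1,2,3,6,8,9,10}:7  {2,3,6,7,8,9,10}:21  {3,5,6,7,8,9,10}:35  {4,5,6,7,8,9,10}:35
  |U|=8: {0,4,5,6,7,8,9,10}:56  {1,2,3,6,7,8,9,10}:28  {2,3,5,6,7,8,9,10}:56  {3,4,5,6,7,8,9,10}:70
  |U|=9: {0,3,4,5,6,7,8,9,10}:126  {1,2,3,5,6,7,8,9,10}:84  {2,3,4,5,6,7,8,9,10}:126
  start at 0(m): 210
  start at 1(i): 252
sum over floor = 462

462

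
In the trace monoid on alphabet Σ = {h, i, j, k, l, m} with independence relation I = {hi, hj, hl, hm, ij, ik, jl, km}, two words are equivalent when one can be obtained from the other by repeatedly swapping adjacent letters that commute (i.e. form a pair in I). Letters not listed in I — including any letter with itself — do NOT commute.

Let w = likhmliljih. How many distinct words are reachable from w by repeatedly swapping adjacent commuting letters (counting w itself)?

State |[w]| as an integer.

425

#0=l has no predecessor
#1=i depends on [0:l]
#2=k depends on [0:l]
#3=h depends on [2:k]
#4=m depends on [1:i]
#5=l depends on [2:k, 4:m]
#6=i depends on [5:l]
#7=l depends on [6:i]
#8=j depends on [2:k, 4:m]
#9=i depends on [7:l]
#10=h depends on [3:h]
sources: [0:l]
N(rest) = Σ N(rest − s) over sources s of rest; N(one piece) = 1:
  size 1 → [8]=1  [9]=1  [10]=1
  size 2 → [3,10]=1  [7,9]=1  [8,9]=2  [8,10]=2  [9,10]=2
  size 3 → [3,8,10]=3  [3,9,10]=3  [6,7,9]=1  [7,8,9]=3  [7,9,10]=3  [8,9,10]=6
  size 4 → [3,7,9,10]=6  [3,8,9,10]=12  [5,6,7,9]=1  [6,7,8,9]=4  [6,7,9,10]=4  [7,8,9,10]=12
  size 5 → [3,6,7,9,10]=10  [3,7,8,9,10]=30  [5,6,7,8,9]=5  [5,6,7,9,10]=5  [6,7,8,9,10]=20
  size 6 → [3,5,6,7,9,10]=15  [3,6,7,8,9,10]=60  [4,5,6,7,8,9]=5  [5,6,7,8,9,10]=30
  size 7 → [1,4,5,6,7,8,9]=5  [3,5,6,7,8,9,10]=105  [4,5,6,7,8,9,10]=35
  size 8 → [1,4,5,6,7,8,9,10]=40  [2,3,5,6,7,8,9,10]=105  [3,4,5,6,7,8,9,10]=140
  size 9 → [1,3,4,5,6,7,8,9,10]=180  [2,3,4,5,6,7,8,9,10]=245
  first=0(l) contributes 425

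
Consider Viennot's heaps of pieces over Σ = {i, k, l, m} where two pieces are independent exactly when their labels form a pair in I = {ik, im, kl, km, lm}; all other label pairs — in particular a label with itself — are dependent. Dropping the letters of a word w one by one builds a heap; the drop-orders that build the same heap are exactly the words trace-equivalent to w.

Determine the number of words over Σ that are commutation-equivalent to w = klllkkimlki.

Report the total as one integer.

2310

drop 0:k onto floor
drop 1:l onto floor
drop 2:l onto {1:l}
drop 3:l onto {2:l}
drop 4:k onto {0:k}
drop 5:k onto {4:k}
drop 6:i onto {3:l}
drop 7:m onto floor
drop 8:l onto {6:i}
drop 9:k onto {5:k}
drop 10:i onto {8:l}
ground layer = {0:k, 1:l, 7:m}
drop-orders for the pieces not yet dropped (sum over which currently-grounded one goes next):
  1 to go: {7} 1  {9} 1  {10} 1
  2 to go: {5,9} 1  {7,9} 2  {7,10} 2  {8,10} 1  {9,10} 2
  3 to go: {4,5,9} 1  {5,7,9} 3  {5,9,10} 3  {6,8,10} 1  {7,8,10} 3  {7,9,10} 6  {8,9,10} 3
  4 to go: {0,4,5,9} 1  {3,6,8,10} 1  {4,5,7,9} 4  {4,5,9,10} 4  {5,7,9,10} 12  {5,8,9,10} 6  {6,7,8,10} 4  {6,8,9,10} 4  {7,8,9,10} 12
  5 to go: {0,4,5,7,9} 5  {0,4,5,9,10} 5  {2,3,6,8,10} 1  {3,6,7,8,10} 5  {3,6,8,9,10} 5  {4,5,7,9,10} 20  {4,5,8,9,10} 10  {5,6,8,9,10} 10  {5,7,8,9,10} 30  {6,7,8,9,10} 20
  6 to go: {0,4,5,7,9,10} 30  {0,4,5,8,9,10} 15  {1,2,3,6,8,10} 1  {2,3,6,7,8,10} 6  {2,3,6,8,9,10} 6  {3,5,6,8,9,10} 15  {3,6,7,8,9,10} 30  {4,5,6,8,9,10} 20  {4,5,7,8,9,10} 60  {5,6,7,8,9,10} 60
  7 to go: {0,4,5,6,8,9,10} 35  {0,4,5,7,8,9,10} 105  {1,2,3,6,7,8,10} 7  {1,2,3,6,8,9,10} 7  {2,3,5,6,8,9,10} 21  {2,3,6,7,8,9,10} 42  {3,4,5,6,8,9,10} 35  {3,5,6,7,8,9,10} 105  {4,5,6,7,8,9,10} 140
  8 to go: {0,3,4,5,6,8,9,10} 70  {0,4,5,6,7,8,9,10} 280  {1,2,3,5,6,8,9,10} 28  {1,2,3,6,7,8,9,10} 56  {2,3,4,5,6,8,9,10} 56  {2,3,5,6,7,8,9,10} 168  {3,4,5,6,7,8,9,10} 280
  9 to go: {0,2,3,4,5,6,8,9,10} 126  {0,3,4,5,6,7,8,9,10} 630  {1,2,3,4,5,6,8,9,10} 84  {1,2,3,5,6,7,8,9,10} 252  {2,3,4,5,6,7,8,9,10} 504
  if 0:k drops first: 840 orders
  if 1:l drops first: 1260 orders
  if 7:m drops first: 210 orders
heap linearizations: 2310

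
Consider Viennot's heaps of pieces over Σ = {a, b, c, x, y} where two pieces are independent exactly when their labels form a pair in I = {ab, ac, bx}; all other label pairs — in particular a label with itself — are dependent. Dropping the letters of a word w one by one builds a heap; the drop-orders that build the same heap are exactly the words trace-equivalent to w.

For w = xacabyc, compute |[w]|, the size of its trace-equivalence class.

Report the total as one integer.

6

0(x) covers ∅
1(a) covers 0:x
2(c) covers 0:x
3(a) covers 1:a
4(b) covers 2:c
5(y) covers 3:a, 4:b
6(c) covers 5:y
floor of heap: 0:x
completions by unplaced set U, small U first (add the entries for U minus each lowest piece of U):
  |U|=1: {6}:1
  |U|=2: {5,6}:1
  |U|=3: {3,5,6}:1  {4,5,6}:1
  |U|=4: {1,3,5,6}:1  {2,4,5,6}:1  {3,4,5,6}:2
  |U|=5: {1,3,4,5,6}:3  {2,3,4,5,6}:3
  start at 0(x): 6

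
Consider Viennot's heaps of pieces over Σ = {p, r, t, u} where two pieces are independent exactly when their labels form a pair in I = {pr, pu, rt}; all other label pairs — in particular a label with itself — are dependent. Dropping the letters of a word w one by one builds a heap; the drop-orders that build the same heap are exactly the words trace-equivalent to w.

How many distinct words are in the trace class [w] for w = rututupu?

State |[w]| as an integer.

0(r) covers ∅
1(u) covers 0:r
2(t) covers 1:u
3(u) covers 2:t
4(t) covers 3:u
5(u) covers 4:t
6(p) covers 4:t
7(u) covers 5:u
floor of heap: 0:r
completions by unplaced set U, small U first (add the entries for U minus each lowest piece of U):
  |U|=1: {6}:1  {7}:1
  |U|=2: {5,7}:1  {6,7}:2
  |U|=3: {5,6,7}:3
  |U|=4: {4,5,6,7}:3
  |U|=5: {3,4,5,6,7}:3
  |U|=6: {2,3,4,5,6,7}:3
  start at 0(r): 3

3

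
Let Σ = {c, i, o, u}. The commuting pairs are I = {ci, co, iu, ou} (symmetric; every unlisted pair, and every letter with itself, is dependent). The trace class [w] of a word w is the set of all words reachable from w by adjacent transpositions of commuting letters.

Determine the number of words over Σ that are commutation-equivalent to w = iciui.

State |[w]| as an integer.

10

0(i) covers ∅
1(c) covers ∅
2(i) covers 0:i
3(u) covers 1:c
4(i) covers 2:i
floor of heap: 0:i, 1:c
completions by unplaced set U, small U first (add the entries for U minus each lowest piece of U):
  |U|=1: {3}:1  {4}:1
  |U|=2: {1,3}:1  {2,4}:1  {3,4}:2
  |U|=3: {0,2,4}:1  {1,3,4}:3  {2,3,4}:3
  start at 0(i): 6
  start at 1(c): 4
sum over floor = 10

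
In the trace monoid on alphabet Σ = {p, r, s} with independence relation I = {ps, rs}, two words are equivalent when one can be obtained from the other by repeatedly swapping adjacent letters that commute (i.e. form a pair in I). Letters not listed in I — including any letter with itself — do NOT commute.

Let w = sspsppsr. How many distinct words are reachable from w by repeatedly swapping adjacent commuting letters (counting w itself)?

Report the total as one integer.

70

drop 0:s onto floor
drop 1:s onto {0:s}
drop 2:p onto floor
drop 3:s onto {1:s}
drop 4:p onto {2:p}
drop 5:p onto {4:p}
drop 6:s onto {3:s}
drop 7:r onto {5:p}
ground layer = {0:s, 2:p}
drop-orders for the pieces not yet dropped (sum over which currently-grounded one goes next):
  1 to go: {6} 1  {7} 1
  2 to go: {3,6} 1  {5,7} 1  {6,7} 2
  3 to go: {1,3,6} 1  {3,6,7} 3  {4,5,7} 1  {5,6,7} 3
  4 to go: {0,1,3,6} 1  {1,3,6,7} 4  {2,4,5,7} 1  {3,5,6,7} 6  {4,5,6,7} 4
  5 to go: {0,1,3,6,7} 5  {1,3,5,6,7} 10  {2,4,5,6,7} 5  {3,4,5,6,7} 10
  6 to go: {0,1,3,5,6,7} 15  {1,3,4,5,6,7} 20  {2,3,4,5,6,7} 15
  if 0:s drops first: 35 orders
  if 2:p drops first: 35 orders
heap linearizations: 70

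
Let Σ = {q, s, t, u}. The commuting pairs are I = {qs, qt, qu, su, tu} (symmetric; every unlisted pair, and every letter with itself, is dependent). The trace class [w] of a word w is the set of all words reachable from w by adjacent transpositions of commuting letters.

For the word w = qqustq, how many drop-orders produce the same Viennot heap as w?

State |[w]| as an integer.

#0=q has no predecessor
#1=q depends on [0:q]
#2=u has no predecessor
#3=s has no predecessor
#4=t depends on [3:s]
#5=q depends on [1:q]
sources: [0:q, 2:u, 3:s]
N(rest) = Σ N(rest − s) over sources s of rest; N(one piece) = 1:
  size 1 → [2]=1  [4]=1  [5]=1
  size 2 → [1,5]=1  [2,4]=2  [2,5]=2  [3,4]=1  [4,5]=2
  size 3 → [0,1,5]=1  [1,2,5]=3  [1,4,5]=3  [2,3,4]=3  [2,4,5]=6  [3,4,5]=3
  size 4 → [0,1,2,5]=4  [0,1,4,5]=4  [1,2,4,5]=12  [1,3,4,5]=6  [2,3,4,5]=12
  first=0(q) contributes 30
  first=2(u) contributes 10
  first=3(s) contributes 20
|[w]| = 60

60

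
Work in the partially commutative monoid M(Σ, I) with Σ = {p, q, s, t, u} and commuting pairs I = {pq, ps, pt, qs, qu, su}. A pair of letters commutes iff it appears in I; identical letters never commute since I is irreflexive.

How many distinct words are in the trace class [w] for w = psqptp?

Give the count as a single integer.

40

piece 0:p — minimal
piece 1:s — minimal
piece 2:q — minimal
piece 3:p rests on {0:p}
piece 4:t rests on {1:s, 2:q}
piece 5:p rests on {3:p}
minimal pieces: {0:p, 1:s, 2:q}
ways to finish when only these pieces remain (= sum over removing one remaining piece with nothing left below it):
  1 left: {4}→1  {5}→1
  2 left: {1,4}→1  {2,4}→1  {3,5}→1  {4,5}→2
  3 left: {0,3,5}→1  {1,2,4}→2  {1,4,5}→3  {2,4,5}→3  {3,4,5}→3
  4 left: {0,3,4,5}→4  {1,2,4,5}→8  {1,3,4,5}→6  {2,3,4,5}→6
  placing 0:p first → 20 extensions
  placing 1:s first → 10 extensions
  placing 2:q first → 10 extensions
total linear extensions = 40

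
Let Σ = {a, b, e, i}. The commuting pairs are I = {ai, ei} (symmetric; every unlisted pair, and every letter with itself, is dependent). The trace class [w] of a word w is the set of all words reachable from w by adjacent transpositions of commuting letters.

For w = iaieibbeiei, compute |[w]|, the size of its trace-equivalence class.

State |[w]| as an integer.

drop 0:i onto floor
drop 1:a onto floor
drop 2:i onto {0:i}
drop 3:e onto {1:a}
drop 4:i onto {2:i}
drop 5:b onto {3:e, 4:i}
drop 6:b onto {5:b}
drop 7:e onto {6:b}
drop 8:i onto {6:b}
drop 9:e onto {7:e}
drop 10:i onto {8:i}
ground layer = {0:i, 1:a}
drop-orders for the pieces not yet dropped (sum over which currently-grounded one goes next):
  1 to go: {9} 1  {10} 1
  2 to go: {7,9} 1  {8,10} 1  {9,10} 2
  3 to go: {7,9,10} 3  {8,9,10} 3
  4 to go: {7,8,9,10} 6
  5 to go: {6,7,8,9,10} 6
  6 to go: {5,6,7,8,9,10} 6
  7 to go: {3,5,6,7,8,9,10} 6  {4,5,6,7,8,9,10} 6
  8 to go: {1,3,5,6,7,8,9,10} 6  {2,4,5,6,7,8,9,10} 6  {3,4,5,6,7,8,9,10} 12
  9 to go: {0,2,4,5,6,7,8,9,10} 6  {1,3,4,5,6,7,8,9,10} 18  {2,3,4,5,6,7,8,9,10} 18
  if 0:i drops first: 36 orders
  if 1:a drops first: 24 orders
heap linearizations: 60

60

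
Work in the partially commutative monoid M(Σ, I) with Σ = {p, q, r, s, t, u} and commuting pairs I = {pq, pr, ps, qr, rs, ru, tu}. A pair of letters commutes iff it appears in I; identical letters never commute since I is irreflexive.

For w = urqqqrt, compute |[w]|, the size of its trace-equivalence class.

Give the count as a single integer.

15

drop 0:u onto floor
drop 1:r onto floor
drop 2:q onto {0:u}
drop 3:q onto {2:q}
drop 4:q onto {3:q}
drop 5:r onto {1:r}
drop 6:t onto {4:q, 5:r}
ground layer = {0:u, 1:r}
drop-orders for the pieces not yet dropped (sum over which currently-grounded one goes next):
  1 to go: {6} 1
  2 to go: {4,6} 1  {5,6} 1
  3 to go: {1,5,6} 1  {3,4,6} 1  {4,5,6} 2
  4 to go: {1,4,5,6} 3  {2,3,4,6} 1  {3,4,5,6} 3
  5 to go: {0,2,3,4,6} 1  {1,3,4,5,6} 6  {2,3,4,5,6} 4
  if 0:u drops first: 10 orders
  if 1:r drops first: 5 orders
heap linearizations: 15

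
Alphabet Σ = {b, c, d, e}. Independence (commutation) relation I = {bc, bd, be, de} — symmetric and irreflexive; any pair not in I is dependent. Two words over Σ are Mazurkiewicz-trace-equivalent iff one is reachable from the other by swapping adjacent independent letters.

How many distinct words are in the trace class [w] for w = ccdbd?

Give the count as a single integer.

0(c) covers ∅
1(c) covers 0:c
2(d) covers 1:c
3(b) covers ∅
4(d) covers 2:d
floor of heap: 0:c, 3:b
completions by unplaced set U, small U first (add the entries for U minus each lowest piece of U):
  |U|=1: {3}:1  {4}:1
  |U|=2: {2,4}:1  {3,4}:2
  |U|=3: {1,2,4}:1  {2,3,4}:3
  start at 0(c): 4
  start at 3(b): 1
sum over floor = 5

5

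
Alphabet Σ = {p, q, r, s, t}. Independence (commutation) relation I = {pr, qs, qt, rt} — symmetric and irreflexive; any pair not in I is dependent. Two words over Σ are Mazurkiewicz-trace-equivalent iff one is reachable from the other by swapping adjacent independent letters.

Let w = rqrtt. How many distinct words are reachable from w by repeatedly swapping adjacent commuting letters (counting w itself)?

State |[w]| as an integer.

0(r) covers ∅
1(q) covers 0:r
2(r) covers 1:q
3(t) covers ∅
4(t) covers 3:t
floor of heap: 0:r, 3:t
completions by unplaced set U, small U first (add the entries for U minus each lowest piece of U):
  |U|=1: {2}:1  {4}:1
  |U|=2: {1,2}:1  {2,4}:2  {3,4}:1
  |U|=3: {0,1,2}:1  {1,2,4}:3  {2,3,4}:3
  start at 0(r): 6
  start at 3(t): 4
sum over floor = 10

10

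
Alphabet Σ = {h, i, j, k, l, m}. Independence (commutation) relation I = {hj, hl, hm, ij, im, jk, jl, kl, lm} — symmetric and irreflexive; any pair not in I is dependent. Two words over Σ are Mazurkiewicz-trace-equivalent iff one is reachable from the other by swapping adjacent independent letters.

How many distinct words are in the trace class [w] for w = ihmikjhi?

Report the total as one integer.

piece 0:i — minimal
piece 1:h rests on {0:i}
piece 2:m — minimal
piece 3:i rests on {1:h}
piece 4:k rests on {2:m, 3:i}
piece 5:j rests on {2:m}
piece 6:h rests on {4:k}
piece 7:i rests on {6:h}
minimal pieces: {0:i, 2:m}
ways to finish when only these pieces remain (= sum over removing one remaining piece with nothing left below it):
  1 left: {5}→1  {7}→1
  2 left: {5,7}→2  {6,7}→1
  3 left: {4,6,7}→1  {5,6,7}→3
  4 left: {3,4,6,7}→1  {4,5,6,7}→4
  5 left: {1,3,4,6,7}→1  {2,4,5,6,7}→4  {3,4,5,6,7}→5
  6 left: {0,1,3,4,6,7}→1  {1,3,4,5,6,7}→6  {2,3,4,5,6,7}→9
  placing 0:i first → 15 extensions
  placing 2:m first → 7 extensions
total linear extensions = 22

22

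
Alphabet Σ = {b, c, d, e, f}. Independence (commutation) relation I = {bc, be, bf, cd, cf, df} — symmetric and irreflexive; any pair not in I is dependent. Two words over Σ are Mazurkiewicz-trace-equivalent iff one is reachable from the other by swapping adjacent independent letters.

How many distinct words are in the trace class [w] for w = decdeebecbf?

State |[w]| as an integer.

98

drop 0:d onto floor
drop 1:e onto {0:d}
drop 2:c onto {1:e}
drop 3:d onto {1:e}
drop 4:e onto {2:c, 3:d}
drop 5:e onto {4:e}
drop 6:b onto {3:d}
drop 7:e onto {5:e}
drop 8:c onto {7:e}
drop 9:b onto {6:b}
drop 10:f onto {7:e}
ground layer = {0:d}
drop-orders for the pieces not yet dropped (sum over which currently-grounded one goes next):
  1 to go: {8} 1  {9} 1  {10} 1
  2 to go: {6,9} 1  {8,9} 2  {8,10} 2  {9,10} 2
  3 to go: {6,8,9} 3  {6,9,10} 3  {7,8,10} 2  {8,9,10} 6
  4 to go: {5,7,8,10} 2  {6,8,9,10} 12  {7,8,9,10} 8
  5 to go: {4,5,7,8,10} 2  {5,7,8,9,10} 10  {6,7,8,9,10} 20
  6 to go: {2,4,5,7,8,10} 2  {4,5,7,8,9,10} 12  {5,6,7,8,9,10} 30
  7 to go: {2,4,5,7,8,9,10} 14  {4,5,6,7,8,9,10} 42
  8 to go: {2,4,5,6,7,8,9,10} 56  {3,4,5,6,7,8,9,10} 42
  9 to go: {2,3,4,5,6,7,8,9,10} 98
  if 0:d drops first: 98 orders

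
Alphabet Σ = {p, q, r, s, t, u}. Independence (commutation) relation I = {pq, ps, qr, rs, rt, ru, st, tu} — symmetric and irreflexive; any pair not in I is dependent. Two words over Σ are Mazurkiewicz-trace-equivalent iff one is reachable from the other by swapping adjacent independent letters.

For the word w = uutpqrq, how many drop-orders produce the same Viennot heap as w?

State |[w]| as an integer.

18

drop 0:u onto floor
drop 1:u onto {0:u}
drop 2:t onto floor
drop 3:p onto {1:u, 2:t}
drop 4:q onto {1:u, 2:t}
drop 5:r onto {3:p}
drop 6:q onto {4:q}
ground layer = {0:u, 2:t}
drop-orders for the pieces not yet dropped (sum over which currently-grounded one goes next):
  1 to go: {5} 1  {6} 1
  2 to go: {3,5} 1  {4,6} 1  {5,6} 2
  3 to go: {3,5,6} 3  {4,5,6} 3
  4 to go: {3,4,5,6} 6
  5 to go: {1,3,4,5,6} 6  {2,3,4,5,6} 6
  if 0:u drops first: 12 orders
  if 2:t drops first: 6 orders
heap linearizations: 18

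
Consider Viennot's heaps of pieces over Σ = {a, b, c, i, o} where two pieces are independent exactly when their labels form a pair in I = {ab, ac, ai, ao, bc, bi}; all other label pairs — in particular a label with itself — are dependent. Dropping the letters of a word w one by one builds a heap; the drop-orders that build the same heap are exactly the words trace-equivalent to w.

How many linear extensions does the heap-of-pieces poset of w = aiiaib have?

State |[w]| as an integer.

60

drop 0:a onto floor
drop 1:i onto floor
drop 2:i onto {1:i}
drop 3:a onto {0:a}
drop 4:i onto {2:i}
drop 5:b onto floor
ground layer = {0:a, 1:i, 5:b}
drop-orders for the pieces not yet dropped (sum over which currently-grounded one goes next):
  1 to go: {3} 1  {4} 1  {5} 1
  2 to go: {0,3} 1  {2,4} 1  {3,4} 2  {3,5} 2  {4,5} 2
  3 to go: {0,3,4} 3  {0,3,5} 3  {1,2,4} 1  {2,3,4} 3  {2,4,5} 3  {3,4,5} 6
  4 to go: {0,2,3,4} 6  {0,3,4,5} 12  {1,2,3,4} 4  {1,2,4,5} 4  {2,3,4,5} 12
  if 0:a drops first: 20 orders
  if 1:i drops first: 30 orders
  if 5:b drops first: 10 orders
heap linearizations: 60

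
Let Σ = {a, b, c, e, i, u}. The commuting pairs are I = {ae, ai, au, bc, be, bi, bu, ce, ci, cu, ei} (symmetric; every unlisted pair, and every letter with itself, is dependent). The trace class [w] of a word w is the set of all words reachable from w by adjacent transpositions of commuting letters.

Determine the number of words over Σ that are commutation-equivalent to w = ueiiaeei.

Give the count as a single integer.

#0=u has no predecessor
#1=e depends on [0:u]
#2=i depends on [0:u]
#3=i depends on [2:i]
#4=a has no predecessor
#5=e depends on [1:e]
#6=e depends on [5:e]
#7=i depends on [3:i]
sources: [0:u, 4:a]
N(rest) = Σ N(rest − s) over sources s of rest; N(one piece) = 1:
  size 1 → [4]=1  [6]=1  [7]=1
  size 2 → [3,7]=1  [4,6]=2  [4,7]=2  [5,6]=1  [6,7]=2
  size 3 → [1,5,6]=1  [2,3,7]=1  [3,4,7]=3  [3,6,7]=3  [4,5,6]=3  [4,6,7]=6  [5,6,7]=3
  size 4 → [1,4,5,6]=4  [1,5,6,7]=4  [2,3,4,7]=4  [2,3,6,7]=4  [3,4,6,7]=12  [3,5,6,7]=6  [4,5,6,7]=12
  size 5 → [1,3,5,6,7]=10  [1,4,5,6,7]=20  [2,3,4,6,7]=20  [2,3,5,6,7]=10  [3,4,5,6,7]=30
  size 6 → [1,2,3,5,6,7]=20  [1,3,4,5,6,7]=60  [2,3,4,5,6,7]=60
  first=0(u) contributes 140
  first=4(a) contributes 20
|[w]| = 160

160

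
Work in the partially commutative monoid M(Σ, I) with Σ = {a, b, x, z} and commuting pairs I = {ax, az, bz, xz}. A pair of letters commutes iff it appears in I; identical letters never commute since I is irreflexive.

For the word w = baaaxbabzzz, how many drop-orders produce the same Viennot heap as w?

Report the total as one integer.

piece 0:b — minimal
piece 1:a rests on {0:b}
piece 2:a rests on {1:a}
piece 3:a rests on {2:a}
piece 4:x rests on {0:b}
piece 5:b rests on {3:a, 4:x}
piece 6:a rests on {5:b}
piece 7:b rests on {6:a}
piece 8:z — minimal
piece 9:z rests on {8:z}
piece 10:z rests on {9:z}
minimal pieces: {0:b, 8:z}
ways to finish when only these pieces remain (= sum over removing one remaining piece with nothing left below it):
  1 left: {7}→1  {10}→1
  2 left: {6,7}→1  {7,10}→2  {9,10}→1
  3 left: {5,6,7}→1  {6,7,10}→3  {7,9,10}→3  {8,9,10}→1
  4 left: {3,5,6,7}→1  {4,5,6,7}→1  {5,6,7,10}→4  {6,7,9,10}→6  {7,8,9,10}→4
  5 left: {2,3,5,6,7}→1  {3,4,5,6,7}→2  {3,5,6,7,10}→5  {4,5,6,7,10}→5  {5,6,7,9,10}→10  {6,7,8,9,10}→10
  6 left: {1,2,3,5,6,7}→1  {2,3,4,5,6,7}→3  {2,3,5,6,7,10}→6  {3,4,5,6,7,10}→12  {3,5,6,7,9,10}→15  {4,5,6,7,9,10}→15  {5,6,7,8,9,10}→20
  7 left: {1,2,3,4,5,6,7}→4  {1,2,3,5,6,7,10}→7  {2,3,4,5,6,7,10}→21  {2,3,5,6,7,9,10}→21  {3,4,5,6,7,9,10}→42  {3,5,6,7,8,9,10}→35  {4,5,6,7,8,9,10}→35
  8 left: {0,1,2,3,4,5,6,7}→4  {1,2,3,4,5,6,7,10}→32  {1,2,3,5,6,7,9,10}→28  {2,3,4,5,6,7,9,10}→84  {2,3,5,6,7,8,9,10}→56  {3,4,5,6,7,8,9,10}→112
  9 left: {0,1,2,3,4,5,6,7,10}→36  {1,2,3,4,5,6,7,9,10}→144  {1,2,3,5,6,7,8,9,10}→84  {2,3,4,5,6,7,8,9,10}→252
  placing 0:b first → 480 extensions
  placing 8:z first → 180 extensions
total linear extensions = 660

660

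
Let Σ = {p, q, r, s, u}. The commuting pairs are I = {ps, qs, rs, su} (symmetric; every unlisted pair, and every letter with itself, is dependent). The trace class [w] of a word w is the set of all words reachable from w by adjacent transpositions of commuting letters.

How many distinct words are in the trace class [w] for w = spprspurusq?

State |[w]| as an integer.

piece 0:s — minimal
piece 1:p — minimal
piece 2:p rests on {1:p}
piece 3:r rests on {2:p}
piece 4:s rests on {0:s}
piece 5:p rests on {3:r}
piece 6:u rests on {5:p}
piece 7:r rests on {6:u}
piece 8:u rests on {7:r}
piece 9:s rests on {4:s}
piece 10:q rests on {8:u}
minimal pieces: {0:s, 1:p}
ways to finish when only these pieces remain (= sum over removing one remaining piece with nothing left below it):
  1 left: {9}→1  {10}→1
  2 left: {4,9}→1  {8,10}→1  {9,10}→2
  3 left: {0,4,9}→1  {4,9,10}→3  {7,8,10}→1  {8,9,10}→3
  4 left: {0,4,9,10}→4  {4,8,9,10}→6  {6,7,8,10}→1  {7,8,9,10}→4
  5 left: {0,4,8,9,10}→10  {4,7,8,9,10}→10  {5,6,7,8,10}→1  {6,7,8,9,10}→5
  6 left: {0,4,7,8,9,10}→20  {3,5,6,7,8,10}→1  {4,6,7,8,9,10}→15  {5,6,7,8,9,10}→6
  7 left: {0,4,6,7,8,9,10}→35  {2,3,5,6,7,8,10}→1  {3,5,6,7,8,9,10}→7  {4,5,6,7,8,9,10}→21
  8 left: {0,4,5,6,7,8,9,10}→56  {1,2,3,5,6,7,8,10}→1  {2,3,5,6,7,8,9,10}→8  {3,4,5,6,7,8,9,10}→28
  9 left: {0,3,4,5,6,7,8,9,10}→84  {1,2,3,5,6,7,8,9,10}→9  {2,3,4,5,6,7,8,9,10}→36
  placing 0:s first → 45 extensions
  placing 1:p first → 120 extensions
total linear extensions = 165

165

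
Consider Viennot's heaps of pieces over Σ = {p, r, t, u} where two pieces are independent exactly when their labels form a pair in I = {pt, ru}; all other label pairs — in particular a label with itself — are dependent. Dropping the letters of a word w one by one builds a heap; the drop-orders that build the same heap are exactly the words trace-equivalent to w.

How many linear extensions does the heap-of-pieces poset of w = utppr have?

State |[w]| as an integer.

#0=u has no predecessor
#1=t depends on [0:u]
#2=p depends on [0:u]
#3=p depends on [2:p]
#4=r depends on [1:t, 3:p]
sources: [0:u]
N(rest) = Σ N(rest − s) over sources s of rest; N(one piece) = 1:
  size 1 → [4]=1
  size 2 → [1,4]=1  [3,4]=1
  size 3 → [1,3,4]=2  [2,3,4]=1
  first=0(u) contributes 3

3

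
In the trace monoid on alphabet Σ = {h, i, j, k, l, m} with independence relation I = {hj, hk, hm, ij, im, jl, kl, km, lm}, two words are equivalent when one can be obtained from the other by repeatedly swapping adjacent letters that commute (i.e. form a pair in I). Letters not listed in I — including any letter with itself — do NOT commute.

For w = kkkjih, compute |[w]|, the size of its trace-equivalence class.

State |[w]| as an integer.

drop 0:k onto floor
drop 1:k onto {0:k}
drop 2:k onto {1:k}
drop 3:j onto {2:k}
drop 4:i onto {2:k}
drop 5:h onto {4:i}
ground layer = {0:k}
drop-orders for the pieces not yet dropped (sum over which currently-grounded one goes next):
  1 to go: {3} 1  {5} 1
  2 to go: {3,5} 2  {4,5} 1
  3 to go: {3,4,5} 3
  4 to go: {2,3,4,5} 3
  if 0:k drops first: 3 orders

3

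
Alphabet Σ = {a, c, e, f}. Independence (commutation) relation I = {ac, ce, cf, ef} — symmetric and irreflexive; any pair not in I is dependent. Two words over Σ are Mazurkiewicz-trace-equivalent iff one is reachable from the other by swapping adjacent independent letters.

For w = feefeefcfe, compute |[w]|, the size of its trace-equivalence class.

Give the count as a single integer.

0(f) covers ∅
1(e) covers ∅
2(e) covers 1:e
3(f) covers 0:f
4(e) covers 2:e
5(e) covers 4:e
6(f) covers 3:f
7(c) covers ∅
8(f) covers 6:f
9(e) covers 5:e
floor of heap: 0:f, 1:e, 7:c
completions by unplaced set U, small U first (add the entries for U minus each lowest piece of U):
  |U|=1: {7}:1  {8}:1  {9}:1
  |U|=2: {5,9}:1  {6,8}:1  {7,8}:2  {7,9}:2  {8,9}:2
  |U|=3: {3,6,8}:1  {4,5,9}:1  {5,7,9}:3  {5,8,9}:3  {6,7,8}:3  {6,8,9}:3  {7,8,9}:6
  |U|=4: {0,3,6,8}:1  {2,4,5,9}:1  {3,6,7,8}:4  {3,6,8,9}:4  {4,5,7,9}:4  {4,5,8,9}:4  {5,6,8,9}:6  {5,7,8,9}:12  {6,7,8,9}:12
  |U|=5: {0,3,6,7,8}:5  {0,3,6,8,9}:5  {1,2,4,5,9}:1  {2,4,5,7,9}:5  {2,4,5,8,9}:5  {3,5,6,8,9}:10  {3,6,7,8,9}:20  {4,5,6,8,9}:10  {4,5,7,8,9}:20  {5,6,7,8,9}:30
  |U|=6: {0,3,5,6,8,9}:15  {0,3,6,7,8,9}:30  {1,2,4,5,7,9}:6  {1,2,4,5,8,9}:6  {2,4,5,6,8,9}:15  {2,4,5,7,8,9}:30  {3,4,5,6,8,9}:20  {3,5,6,7,8,9}:60  {4,5,6,7,8,9}:60
  |U|=7: {0,3,4,5,6,8,9}:35  {0,3,5,6,7,8,9}:105  {1,2,4,5,6,8,9}:21  {1,2,4,5,7,8,9}:42  {2,3,4,5,6,8,9}:35  {2,4,5,6,7,8,9}:105  {3,4,5,6,7,8,9}:140
  |U|=8: {0,2,3,4,5,6,8,9}:70  {0,3,4,5,6,7,8,9}:280  {1,2,3,4,5,6,8,9}:56  {1,2,4,5,6,7,8,9}:168  {2,3,4,5,6,7,8,9}:280
  start at 0(f): 504
  start at 1(e): 630
  start at 7(c): 126
sum over floor = 1260

1260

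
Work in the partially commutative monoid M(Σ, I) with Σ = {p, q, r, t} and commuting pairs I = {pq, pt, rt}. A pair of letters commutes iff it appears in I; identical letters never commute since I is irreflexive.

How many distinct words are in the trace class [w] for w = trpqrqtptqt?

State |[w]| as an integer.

#0=t has no predecessor
#1=r has no predecessor
#2=p depends on [1:r]
#3=q depends on [0:t, 1:r]
#4=r depends on [2:p, 3:q]
#5=q depends on [4:r]
#6=t depends on [5:q]
#7=p depends on [4:r]
#8=t depends on [6:t]
#9=q depends on [8:t]
#10=t depends on [9:q]
sources: [0:t, 1:r]
N(rest) = Σ N(rest − s) over sources s of rest; N(one piece) = 1:
  size 1 → [7]=1  [10]=1
  size 2 → [7,10]=2  [9,10]=1
  size 3 → [7,9,10]=3  [8,9,10]=1
  size 4 → [6,8,9,10]=1  [7,8,9,10]=4
  size 5 → [5,6,8,9,10]=1  [6,7,8,9,10]=5
  size 6 → [5,6,7,8,9,10]=6
  size 7 → [4,5,6,7,8,9,10]=6
  size 8 → [2,4,5,6,7,8,9,10]=6  [3,4,5,6,7,8,9,10]=6
  size 9 → [0,3,4,5,6,7,8,9,10]=6  [2,3,4,5,6,7,8,9,10]=12
  first=0(t) contributes 12
  first=1(r) contributes 18
|[w]| = 30

30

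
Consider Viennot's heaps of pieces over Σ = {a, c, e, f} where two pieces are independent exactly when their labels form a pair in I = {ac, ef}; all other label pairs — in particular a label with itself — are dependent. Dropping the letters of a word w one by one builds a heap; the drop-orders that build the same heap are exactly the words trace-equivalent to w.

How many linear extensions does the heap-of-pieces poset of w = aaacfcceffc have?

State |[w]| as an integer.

0(a) covers ∅
1(a) covers 0:a
2(a) covers 1:a
3(c) covers ∅
4(f) covers 2:a, 3:c
5(c) covers 4:f
6(c) covers 5:c
7(e) covers 6:c
8(f) covers 6:c
9(f) covers 8:f
10(c) covers 7:e, 9:f
floor of heap: 0:a, 3:c
completions by unplaced set U, small U first (add the entries for U minus each lowest piece of U):
  |U|=1: {10}:1
  |U|=2: {7,10}:1  {9,10}:1
  |U|=3: {7,9,10}:2  {8,9,10}:1
  |U|=4: {7,8,9,10}:3
  |U|=5: {6,7,8,9,10}:3
  |U|=6: {5,6,7,8,9,10}:3
  |U|=7: {4,5,6,7,8,9,10}:3
  |U|=8: {2,4,5,6,7,8,9,10}:3  {3,4,5,6,7,8,9,10}:3
  |U|=9: {1,2,4,5,6,7,8,9,10}:3  {2,3,4,5,6,7,8,9,10}:6
  start at 0(a): 9
  start at 3(c): 3
sum over floor = 12

12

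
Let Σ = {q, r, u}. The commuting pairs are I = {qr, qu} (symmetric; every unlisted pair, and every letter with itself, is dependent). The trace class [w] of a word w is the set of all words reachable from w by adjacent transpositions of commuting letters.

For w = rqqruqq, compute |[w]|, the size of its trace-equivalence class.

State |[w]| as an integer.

drop 0:r onto floor
drop 1:q onto floor
drop 2:q onto {1:q}
drop 3:r onto {0:r}
drop 4:u onto {3:r}
drop 5:q onto {2:q}
drop 6:q onto {5:q}
ground layer = {0:r, 1:q}
drop-orders for the pieces not yet dropped (sum over which currently-grounded one goes next):
  1 to go: {4} 1  {6} 1
  2 to go: {3,4} 1  {4,6} 2  {5,6} 1
  3 to go: {0,3,4} 1  {2,5,6} 1  {3,4,6} 3  {4,5,6} 3
  4 to go: {0,3,4,6} 4  {1,2,5,6} 1  {2,4,5,6} 4  {3,4,5,6} 6
  5 to go: {0,3,4,5,6} 10  {1,2,4,5,6} 5  {2,3,4,5,6} 10
  if 0:r drops first: 15 orders
  if 1:q drops first: 20 orders
heap linearizations: 35

35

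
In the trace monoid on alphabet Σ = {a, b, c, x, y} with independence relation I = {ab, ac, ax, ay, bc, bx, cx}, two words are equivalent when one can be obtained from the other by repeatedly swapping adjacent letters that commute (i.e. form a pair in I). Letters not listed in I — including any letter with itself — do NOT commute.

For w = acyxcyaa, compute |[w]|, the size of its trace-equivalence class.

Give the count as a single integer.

piece 0:a — minimal
piece 1:c — minimal
piece 2:y rests on {1:c}
piece 3:x rests on {2:y}
piece 4:c rests on {2:y}
piece 5:y rests on {3:x, 4:c}
piece 6:a rests on {0:a}
piece 7:a rests on {6:a}
minimal pieces: {0:a, 1:c}
ways to finish when only these pieces remain (= sum over removing one remaining piece with nothing left below it):
  1 left: {5}→1  {7}→1
  2 left: {3,5}→1  {4,5}→1  {5,7}→2  {6,7}→1
  3 left: {0,6,7}→1  {3,4,5}→2  {3,5,7}→3  {4,5,7}→3  {5,6,7}→3
  4 left: {0,5,6,7}→4  {2,3,4,5}→2  {3,4,5,7}→8  {3,5,6,7}→6  {4,5,6,7}→6
  5 left: {0,3,5,6,7}→10  {0,4,5,6,7}→10  {1,2,3,4,5}→2  {2,3,4,5,7}→10  {3,4,5,6,7}→20
  6 left: {0,3,4,5,6,7}→40  {1,2,3,4,5,7}→12  {2,3,4,5,6,7}→30
  placing 0:a first → 42 extensions
  placing 1:c first → 70 extensions
total linear extensions = 112

112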